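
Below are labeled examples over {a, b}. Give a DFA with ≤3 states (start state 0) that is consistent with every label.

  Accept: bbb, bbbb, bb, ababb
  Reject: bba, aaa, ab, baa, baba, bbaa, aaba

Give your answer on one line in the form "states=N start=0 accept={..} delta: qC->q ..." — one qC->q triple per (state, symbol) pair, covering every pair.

State merging on the prefix tree: take the shortest (then alphabetical) example prefix whose next move is undefined and point that move at state 0, else 1, else 2, ...; a target is out if some Accept/Reject pair would then sit in one state with the same input left (inseparable). If every existing state is out, open a new one.
a: 0a undefined. 0a->0: ok.
b: 0b undefined. 0b->0: no, bbb/bba meet in 0. Open state 1: 0b->1.
ba: 1a undefined. 1a->0: ok.
bb: 1b undefined. 1b->0: no, bbb/ab meet in 1. 1b->1: no, bbb/ab meet in 1. Open state 2: 1b->2.
bba: 2a undefined. 2a->0: ok.
bbb: 2b undefined. 2b->0: no, bbb/bba meet in 0. 2b->1: no, bbb/ab meet in 1. 2b->2: ok.
All examples now run through 3 states with every (state, symbol) defined. Accept strings end in {2}, Reject strings end in {0,1}; accept={2}.

states=3 start=0 accept={2} delta: 0a->0 0b->1 1a->0 1b->2 2a->0 2b->2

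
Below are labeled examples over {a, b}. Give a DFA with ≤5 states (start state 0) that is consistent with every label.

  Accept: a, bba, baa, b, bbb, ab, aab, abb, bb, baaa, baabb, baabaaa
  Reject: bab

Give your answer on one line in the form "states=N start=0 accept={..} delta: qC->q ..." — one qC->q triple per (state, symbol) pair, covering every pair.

State merging on the prefix tree: take the shortest (then alphabetical) example prefix whose next move is undefined and point that move at state 0, else 1, else 2, ...; a target is out if some Accept/Reject pair would then sit in one state with the same input left (inseparable). If every existing state is out, open a new one.
a: 0a undefined. 0a->0: ok.
b: 0b undefined. 0b->0: no, a/bab meet in 0. Open state 1: 0b->1.
ba: 1a undefined. 1a->0: no, b/bab meet in 1. 1a->1: no, abb/bab meet in 1 with "b" left. Open state 2: 1a->2.
bb: 1b undefined. 1b->0: ok.
baa: 2a undefined. 2a->0: ok.
bab: 2b undefined. 2b->0: no, a/bab meet in 0. 2b->1: no, b/bab meet in 1. 2b->2: ok.
All examples now run through 3 states with every (state, symbol) defined. Accept strings end in {0,1}, Reject strings end in {2}; accept={0,1}.

states=3 start=0 accept={0,1} delta: 0a->0 0b->1 1a->2 1b->0 2a->0 2b->2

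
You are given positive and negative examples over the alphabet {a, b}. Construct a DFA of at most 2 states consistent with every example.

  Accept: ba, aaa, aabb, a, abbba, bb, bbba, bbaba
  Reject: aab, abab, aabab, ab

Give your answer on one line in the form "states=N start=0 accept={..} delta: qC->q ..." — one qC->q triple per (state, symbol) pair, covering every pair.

Grow the machine one transition at a time. Run the examples from 0; the earliest place one falls off (shortest prefix, ties alphabetical) gets sent to the lowest-numbered state that keeps every Accept/Reject pair distinguishable — a pair clashes when both reach the same state with identical unread suffix — and to a fresh state only if none does.
a: 0a undefined. 0a->0: ok.
b: 0b undefined. 0b->0: no, ba/aab meet in 0. Open state 1: 0b->1.
ba: 1a undefined. 1a->0: ok.
bb: 1b undefined. 1b->0: ok.
All examples now run through 2 states with every (state, symbol) defined. Accept strings end in {0}, Reject strings end in {1}; accept={0}.

states=2 start=0 accept={0} delta: 0a->0 0b->1 1a->0 1b->0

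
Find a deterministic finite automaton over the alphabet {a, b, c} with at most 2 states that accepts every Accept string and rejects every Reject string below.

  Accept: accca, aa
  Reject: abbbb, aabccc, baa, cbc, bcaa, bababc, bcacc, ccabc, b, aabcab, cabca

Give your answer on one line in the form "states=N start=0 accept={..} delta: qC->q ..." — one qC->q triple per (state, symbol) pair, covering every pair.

states=2 start=0 accept={0} delta: 0a->0 0b->1 0c->0 1a->1 1b->1 1c->1

State merging on the prefix tree: take the shortest (then alphabetical) example prefix whose next move is undefined and point that move at state 0, else 1, else 2, ...; a target is out if some Accept/Reject pair would then sit in one state with the same input left (inseparable). If every existing state is out, open a new one.
a: 0a undefined. 0a->0: ok.
b: 0b undefined. 0b->0: no, aa/abbbb meet in 0. Open state 1: 0b->1.
c: 0c undefined. 0c->0: ok.
ba: 1a undefined. 1a->0: no, accca/baa meet in 0. 1a->1: ok.
bc: 1c undefined. 1c->0: no, accca/aabccc meet in 0. 1c->1: ok.
abb: 1b undefined. 1b->0: no, accca/abbbb meet in 0. 1b->1: ok.
All examples now run through 2 states with every (state, symbol) defined. Accept strings end in {0}, Reject strings end in {1}; accept={0}.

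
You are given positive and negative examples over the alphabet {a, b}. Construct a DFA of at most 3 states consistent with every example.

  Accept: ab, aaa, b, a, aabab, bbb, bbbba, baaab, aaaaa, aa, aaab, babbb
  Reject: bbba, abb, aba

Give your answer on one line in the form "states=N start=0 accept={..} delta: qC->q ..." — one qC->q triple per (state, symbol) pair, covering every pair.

Fold the examples into a partial DFA from state 0: repeatedly fix the first undefined (state, symbol) met by the shortest-then-alphabetical prefix, trying targets in increasing order and rejecting any under which an Accept and a Reject string meet in one state with the same remainder; add a state when all current targets are rejected. Accepting states are where Accept strings end.
a: 0a undefined. 0a->0: ok.
b: 0b undefined. 0b->0: no, ab/bbba meet in 0. Open state 1: 0b->1.
ba: 1a undefined. 1a->0: no, aaa/aba meet in 0. 1a->1: no, ab/aba meet in 1. Open state 2: 1a->2.
bb: 1b undefined. 1b->0: no, aaa/abb meet in 0. 1b->1: no, ab/abb meet in 1. 1b->2: ok.
baa: 2a undefined. 2a->0: ok.
bab: 2b undefined. 2b->0: no, aaa/bbba meet in 0. 2b->1: ok.
All examples now run through 3 states with every (state, symbol) defined. Accept strings end in {0,1}, Reject strings end in {2}; accept={0,1}.

states=3 start=0 accept={0,1} delta: 0a->0 0b->1 1a->2 1b->2 2a->0 2b->1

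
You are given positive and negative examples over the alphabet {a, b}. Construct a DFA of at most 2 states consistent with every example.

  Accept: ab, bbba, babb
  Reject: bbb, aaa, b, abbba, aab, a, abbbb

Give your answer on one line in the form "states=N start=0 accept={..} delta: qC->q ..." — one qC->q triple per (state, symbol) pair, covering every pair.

Fold the examples into a partial DFA from state 0: repeatedly fix the first undefined (state, symbol) met by the shortest-then-alphabetical prefix, trying targets in increasing order and rejecting any under which an Accept and a Reject string meet in one state with the same remainder; add a state when all current targets are rejected. Accepting states are where Accept strings end.
a: 0a undefined. 0a->0: no, ab/b meet in 0 with "b" left. Open state 1: 0a->1.
b: 0b undefined. 0b->0: no, bbba/a meet in 1. 0b->1: ok.
aa: 1a undefined. 1a->0: ok.
ab: 1b undefined. 1b->0: ok.
All examples now run through 2 states with every (state, symbol) defined. Accept strings end in {0}, Reject strings end in {1}; accept={0}.

states=2 start=0 accept={0} delta: 0a->1 0b->1 1a->0 1b->0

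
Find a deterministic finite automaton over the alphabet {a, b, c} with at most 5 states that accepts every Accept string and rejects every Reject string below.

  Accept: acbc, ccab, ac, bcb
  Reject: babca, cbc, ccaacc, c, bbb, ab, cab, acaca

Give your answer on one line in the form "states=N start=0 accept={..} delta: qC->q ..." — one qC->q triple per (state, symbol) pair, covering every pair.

states=4 start=0 accept={3} delta: 0a->1 0b->0 0c->2 1a->2 1b->0 1c->3 2a->0 2b->3 2c->1 3a->0 3b->1 3c->0

State merging on the prefix tree: take the shortest (then alphabetical) example prefix whose next move is undefined and point that move at state 0, else 1, else 2, ...; a target is out if some Accept/Reject pair would then sit in one state with the same input left (inseparable). If every existing state is out, open a new one.
a: 0a undefined. 0a->0: no, acbc/cbc meet in 0 with "cbc" left. Open state 1: 0a->1.
b: 0b undefined. 0b->0: ok.
c: 0c undefined. 0c->0: no, ccab/ab meet in 1 with "b" left. 0c->1: no, bcb/ab meet in 1 with "b" left. Open state 2: 0c->2.
ab: 1b undefined. 1b->0: ok.
ac: 1c undefined. 1c->0: no, acbc/c meet in 2. 1c->1: no, acbc/c meet in 2. 1c->2: no, acbc/cbc meet in 2 with "bc" left. Open state 3: 1c->3.
ca: 2a undefined. 2a->0: ok.
cb: 2b undefined. 2b->0: no, bcb/babca meet in 0. 2b->1: no, ac/cbc meet in 3. 2b->2: no, bcb/c meet in 2. 2b->3: ok.
cc: 2c undefined. 2c->0: no, ccab/babca meet in 0. 2c->1: ok.
aca: 3a undefined. 3a->0: ok.
acb: 3b undefined. 3b->0: no, acbc/c meet in 2. 3b->1: ok.
cbc: 3c undefined. 3c->0: ok.
cca: 1a undefined. 1a->0: no, ccab/babca meet in 0. 1a->1: no, ccab/babca meet in 0. 1a->2: ok.
All examples now run through 4 states with every (state, symbol) defined. Accept strings end in {3}, Reject strings end in {0,1,2}; accept={3}.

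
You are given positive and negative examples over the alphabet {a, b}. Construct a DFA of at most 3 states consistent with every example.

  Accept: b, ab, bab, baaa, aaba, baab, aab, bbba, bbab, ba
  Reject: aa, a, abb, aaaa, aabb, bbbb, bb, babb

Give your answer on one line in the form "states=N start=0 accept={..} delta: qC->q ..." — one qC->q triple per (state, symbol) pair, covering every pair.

State merging on the prefix tree: take the shortest (then alphabetical) example prefix whose next move is undefined and point that move at state 0, else 1, else 2, ...; a target is out if some Accept/Reject pair would then sit in one state with the same input left (inseparable). If every existing state is out, open a new one.
a: 0a undefined. 0a->0: ok.
b: 0b undefined. 0b->0: no, b/aa meet in 0. Open state 1: 0b->1.
ba: 1a undefined. 1a->0: no, baaa/aa meet in 0. 1a->1: no, bab/abb meet in 1 with "b" left. Open state 2: 1a->2.
bb: 1b undefined. 1b->0: ok.
baa: 2a undefined. 2a->0: no, baaa/aa meet in 0. 2a->1: no, baab/aa meet in 0. 2a->2: ok.
bab: 2b undefined. 2b->0: no, b/babb meet in 1. 2b->1: ok.
All examples now run through 3 states with every (state, symbol) defined. Accept strings end in {1,2}, Reject strings end in {0}; accept={1,2}.

states=3 start=0 accept={1,2} delta: 0a->0 0b->1 1a->2 1b->0 2a->2 2b->1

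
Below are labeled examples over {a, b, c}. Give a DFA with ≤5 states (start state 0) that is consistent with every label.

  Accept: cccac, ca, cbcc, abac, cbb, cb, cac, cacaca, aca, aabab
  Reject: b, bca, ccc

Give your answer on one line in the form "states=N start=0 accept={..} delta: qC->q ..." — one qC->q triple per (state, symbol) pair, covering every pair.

states=3 start=0 accept={2} delta: 0a->0 0b->1 0c->1 1a->2 1b->2 1c->0 2a->0 2b->2 2c->2

Grow the machine one transition at a time. Run the examples from 0; the earliest place one falls off (shortest prefix, ties alphabetical) gets sent to the lowest-numbered state that keeps every Accept/Reject pair distinguishable — a pair clashes when both reach the same state with identical unread suffix — and to a fresh state only if none does.
a: 0a undefined. 0a->0: ok.
b: 0b undefined. 0b->0: no, ca/bca meet in 0 with "ca" left. Open state 1: 0b->1.
c: 0c undefined. 0c->0: no, cccac/ccc meet in 0. 0c->1: ok.
bc: 1c undefined. 1c->0: ok.
ca: 1a undefined. 1a->0: no, cccac/b meet in 1. 1a->1: no, cccac/bca meet in 0. Open state 2: 1a->2.
cb: 1b undefined. 1b->0: no, cbcc/bca meet in 0. 1b->1: no, cbcc/b meet in 1. 1b->2: ok.
cac: 2c undefined. 2c->0: no, cccac/bca meet in 0. 2c->1: no, cccac/b meet in 1. 2c->2: ok.
cbb: 2b undefined. 2b->0: no, cbb/bca meet in 0. 2b->1: no, cbb/b meet in 1. 2b->2: ok.
caca: 2a undefined. 2a->0: ok.
All examples now run through 3 states with every (state, symbol) defined. Accept strings end in {2}, Reject strings end in {0,1}; accept={2}.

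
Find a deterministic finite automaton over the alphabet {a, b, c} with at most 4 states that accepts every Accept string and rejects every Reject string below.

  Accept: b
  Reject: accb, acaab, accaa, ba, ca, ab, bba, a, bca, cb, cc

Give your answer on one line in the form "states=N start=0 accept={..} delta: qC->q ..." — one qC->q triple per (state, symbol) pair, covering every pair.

states=2 start=0 accept={0} delta: 0a->1 0b->0 0c->1 1a->1 1b->1 1c->1

Fold the examples into a partial DFA from state 0: repeatedly fix the first undefined (state, symbol) met by the shortest-then-alphabetical prefix, trying targets in increasing order and rejecting any under which an Accept and a Reject string meet in one state with the same remainder; add a state when all current targets are rejected. Accepting states are where Accept strings end.
a: 0a undefined. 0a->0: no, b/ab meet in 0 with "b" left. Open state 1: 0a->1.
b: 0b undefined. 0b->0: ok.
c: 0c undefined. 0c->0: no, b/cb meet in 0. 0c->1: ok.
ab: 1b undefined. 1b->0: no, b/ab meet in 0. 1b->1: ok.
ac: 1c undefined. 1c->0: no, b/cc meet in 0. 1c->1: ok.
ca: 1a undefined. 1a->0: no, b/ca meet in 0. 1a->1: ok.
All examples now run through 2 states with every (state, symbol) defined. Accept strings end in {0}, Reject strings end in {1}; accept={0}.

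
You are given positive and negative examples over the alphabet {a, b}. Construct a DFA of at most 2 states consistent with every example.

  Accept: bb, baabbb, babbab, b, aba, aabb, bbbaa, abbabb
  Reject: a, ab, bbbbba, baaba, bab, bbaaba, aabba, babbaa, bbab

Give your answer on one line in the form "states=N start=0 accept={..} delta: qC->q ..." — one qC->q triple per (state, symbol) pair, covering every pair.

State merging on the prefix tree: take the shortest (then alphabetical) example prefix whose next move is undefined and point that move at state 0, else 1, else 2, ...; a target is out if some Accept/Reject pair would then sit in one state with the same input left (inseparable). If every existing state is out, open a new one.
a: 0a undefined. 0a->0: no, b/ab meet in 0 with "b" left. Open state 1: 0a->1.
b: 0b undefined. 0b->0: ok.
aa: 1a undefined. 1a->0: ok.
ab: 1b undefined. 1b->0: no, bb/ab meet in 0. 1b->1: ok.
All examples now run through 2 states with every (state, symbol) defined. Accept strings end in {0}, Reject strings end in {1}; accept={0}.

states=2 start=0 accept={0} delta: 0a->1 0b->0 1a->0 1b->1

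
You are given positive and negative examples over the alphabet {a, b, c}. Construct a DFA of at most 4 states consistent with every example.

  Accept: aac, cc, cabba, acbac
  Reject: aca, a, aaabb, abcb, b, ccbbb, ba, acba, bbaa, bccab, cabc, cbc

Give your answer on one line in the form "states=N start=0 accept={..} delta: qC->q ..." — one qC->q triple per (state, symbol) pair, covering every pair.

states=4 start=0 accept={1} delta: 0a->0 0b->0 0c->1 1a->2 1b->2 1c->1 2a->0 2b->3 2c->0 3a->1 3b->3 3c->0

Grow the machine one transition at a time. Run the examples from 0; the earliest place one falls off (shortest prefix, ties alphabetical) gets sent to the lowest-numbered state that keeps every Accept/Reject pair distinguishable — a pair clashes when both reach the same state with identical unread suffix — and to a fresh state only if none does.
a: 0a undefined. 0a->0: ok.
b: 0b undefined. 0b->0: ok.
c: 0c undefined. 0c->0: no, aac/aca meet in 0. Open state 1: 0c->1.
ca: 1a undefined. 1a->0: no, aac/cabc meet in 1. 1a->1: no, aac/aca meet in 1. Open state 2: 1a->2.
cb: 1b undefined. 1b->0: no, aac/cbc meet in 1. 1b->1: no, aac/abcb meet in 1. 1b->2: ok.
cc: 1c undefined. 1c->0: no, cc/a meet in 0. 1c->1: ok.
cab: 2b undefined. 2b->0: no, aac/cabc meet in 1. 2b->1: no, aac/bccab meet in 1. 2b->2: no, cabba/acba meet in 2 with "a" left. Open state 3: 2b->3.
cbc: 2c undefined. 2c->0: ok.
acba: 2a undefined. 2a->0: ok.
cabb: 3b undefined. 3b->0: no, cabba/a meet in 0. 3b->1: no, aac/ccbbb meet in 1. 3b->2: no, cabba/a meet in 0. 3b->3: ok.
cabc: 3c undefined. 3c->0: ok.
cabba: 3a undefined. 3a->0: no, cabba/a meet in 0. 3a->1: ok.
All examples now run through 4 states with every (state, symbol) defined. Accept strings end in {1}, Reject strings end in {0,2,3}; accept={1}.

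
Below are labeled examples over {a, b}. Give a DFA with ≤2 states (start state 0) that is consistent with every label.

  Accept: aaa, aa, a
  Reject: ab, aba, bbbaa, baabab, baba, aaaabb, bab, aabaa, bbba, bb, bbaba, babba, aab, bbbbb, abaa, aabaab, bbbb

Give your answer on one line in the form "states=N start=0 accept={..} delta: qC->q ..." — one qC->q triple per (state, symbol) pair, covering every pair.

states=2 start=0 accept={0} delta: 0a->0 0b->1 1a->1 1b->1

Grow the machine one transition at a time. Run the examples from 0; the earliest place one falls off (shortest prefix, ties alphabetical) gets sent to the lowest-numbered state that keeps every Accept/Reject pair distinguishable — a pair clashes when both reach the same state with identical unread suffix — and to a fresh state only if none does.
a: 0a undefined. 0a->0: ok.
b: 0b undefined. 0b->0: no, aaa/ab meet in 0. Open state 1: 0b->1.
ba: 1a undefined. 1a->0: no, aaa/aba meet in 0. 1a->1: ok.
bb: 1b undefined. 1b->0: no, aaa/baba meet in 0. 1b->1: ok.
All examples now run through 2 states with every (state, symbol) defined. Accept strings end in {0}, Reject strings end in {1}; accept={0}.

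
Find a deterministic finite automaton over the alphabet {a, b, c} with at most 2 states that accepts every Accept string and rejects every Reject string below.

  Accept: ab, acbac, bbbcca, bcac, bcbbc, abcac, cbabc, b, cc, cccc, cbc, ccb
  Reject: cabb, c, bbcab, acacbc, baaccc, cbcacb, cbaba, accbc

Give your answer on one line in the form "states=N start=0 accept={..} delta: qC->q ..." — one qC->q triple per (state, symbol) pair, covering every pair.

State merging on the prefix tree: take the shortest (then alphabetical) example prefix whose next move is undefined and point that move at state 0, else 1, else 2, ...; a target is out if some Accept/Reject pair would then sit in one state with the same input left (inseparable). If every existing state is out, open a new one.
a: 0a undefined. 0a->0: ok.
b: 0b undefined. 0b->0: ok.
c: 0c undefined. 0c->0: no, ab/cabb meet in 0. Open state 1: 0c->1.
ca: 1a undefined. 1a->0: no, ab/cabb meet in 0. 1a->1: ok.
cb: 1b undefined. 1b->0: no, ab/cabb meet in 0. 1b->1: ok.
cc: 1c undefined. 1c->0: ok.
All examples now run through 2 states with every (state, symbol) defined. Accept strings end in {0}, Reject strings end in {1}; accept={0}.

states=2 start=0 accept={0} delta: 0a->0 0b->0 0c->1 1a->1 1b->1 1c->0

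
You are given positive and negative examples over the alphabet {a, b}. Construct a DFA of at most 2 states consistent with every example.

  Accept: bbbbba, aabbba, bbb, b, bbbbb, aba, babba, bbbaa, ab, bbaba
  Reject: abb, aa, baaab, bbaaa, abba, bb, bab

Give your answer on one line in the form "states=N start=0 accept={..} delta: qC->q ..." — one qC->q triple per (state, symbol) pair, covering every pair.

states=2 start=0 accept={1} delta: 0a->0 0b->1 1a->1 1b->0

Fold the examples into a partial DFA from state 0: repeatedly fix the first undefined (state, symbol) met by the shortest-then-alphabetical prefix, trying targets in increasing order and rejecting any under which an Accept and a Reject string meet in one state with the same remainder; add a state when all current targets are rejected. Accepting states are where Accept strings end.
a: 0a undefined. 0a->0: ok.
b: 0b undefined. 0b->0: no, bbbbba/abb meet in 0. Open state 1: 0b->1.
ba: 1a undefined. 1a->0: no, b/baaab meet in 1. 1a->1: ok.
bb: 1b undefined. 1b->0: ok.
All examples now run through 2 states with every (state, symbol) defined. Accept strings end in {1}, Reject strings end in {0}; accept={1}.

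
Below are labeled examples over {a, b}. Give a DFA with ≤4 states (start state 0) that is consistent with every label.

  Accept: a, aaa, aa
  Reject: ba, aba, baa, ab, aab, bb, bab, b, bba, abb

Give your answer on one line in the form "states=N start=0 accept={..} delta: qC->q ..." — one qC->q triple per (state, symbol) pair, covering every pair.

states=2 start=0 accept={0} delta: 0a->0 0b->1 1a->1 1b->1

Fold the examples into a partial DFA from state 0: repeatedly fix the first undefined (state, symbol) met by the shortest-then-alphabetical prefix, trying targets in increasing order and rejecting any under which an Accept and a Reject string meet in one state with the same remainder; add a state when all current targets are rejected. Accepting states are where Accept strings end.
a: 0a undefined. 0a->0: ok.
b: 0b undefined. 0b->0: no, a/ba meet in 0. Open state 1: 0b->1.
ba: 1a undefined. 1a->0: no, a/ba meet in 0. 1a->1: ok.
bb: 1b undefined. 1b->0: no, a/bb meet in 0. 1b->1: ok.
All examples now run through 2 states with every (state, symbol) defined. Accept strings end in {0}, Reject strings end in {1}; accept={0}.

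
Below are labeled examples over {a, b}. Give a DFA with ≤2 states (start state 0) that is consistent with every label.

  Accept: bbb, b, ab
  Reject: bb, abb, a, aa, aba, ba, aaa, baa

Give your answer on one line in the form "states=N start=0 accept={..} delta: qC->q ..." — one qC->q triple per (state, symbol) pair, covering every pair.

states=2 start=0 accept={1} delta: 0a->0 0b->1 1a->0 1b->0

State merging on the prefix tree: take the shortest (then alphabetical) example prefix whose next move is undefined and point that move at state 0, else 1, else 2, ...; a target is out if some Accept/Reject pair would then sit in one state with the same input left (inseparable). If every existing state is out, open a new one.
a: 0a undefined. 0a->0: ok.
b: 0b undefined. 0b->0: no, bbb/bb meet in 0. Open state 1: 0b->1.
ba: 1a undefined. 1a->0: ok.
bb: 1b undefined. 1b->0: ok.
All examples now run through 2 states with every (state, symbol) defined. Accept strings end in {1}, Reject strings end in {0}; accept={1}.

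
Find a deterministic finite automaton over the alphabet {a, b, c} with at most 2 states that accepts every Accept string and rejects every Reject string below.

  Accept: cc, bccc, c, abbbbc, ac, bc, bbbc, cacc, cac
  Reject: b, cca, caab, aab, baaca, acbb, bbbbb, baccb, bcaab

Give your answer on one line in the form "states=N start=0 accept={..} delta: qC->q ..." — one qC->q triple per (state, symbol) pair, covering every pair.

states=2 start=0 accept={1} delta: 0a->0 0b->0 0c->1 1a->0 1b->0 1c->1

State merging on the prefix tree: take the shortest (then alphabetical) example prefix whose next move is undefined and point that move at state 0, else 1, else 2, ...; a target is out if some Accept/Reject pair would then sit in one state with the same input left (inseparable). If every existing state is out, open a new one.
a: 0a undefined. 0a->0: ok.
b: 0b undefined. 0b->0: ok.
c: 0c undefined. 0c->0: no, cc/b meet in 0. Open state 1: 0c->1.
ca: 1a undefined. 1a->0: ok.
cc: 1c undefined. 1c->0: no, cc/b meet in 0. 1c->1: ok.
acb: 1b undefined. 1b->0: ok.
All examples now run through 2 states with every (state, symbol) defined. Accept strings end in {1}, Reject strings end in {0}; accept={1}.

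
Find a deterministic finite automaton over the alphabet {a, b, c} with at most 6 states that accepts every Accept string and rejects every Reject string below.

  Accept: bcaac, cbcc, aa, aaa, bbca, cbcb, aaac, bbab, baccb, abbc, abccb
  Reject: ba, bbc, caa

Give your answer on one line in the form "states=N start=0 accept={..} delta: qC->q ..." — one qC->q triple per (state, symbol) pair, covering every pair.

states=4 start=0 accept={0,3} delta: 0a->1 0b->0 0c->2 1a->3 1b->3 1c->0 2a->0 2b->0 2c->0 3a->3 3b->1 3c->0

Grow the machine one transition at a time. Run the examples from 0; the earliest place one falls off (shortest prefix, ties alphabetical) gets sent to the lowest-numbered state that keeps every Accept/Reject pair distinguishable — a pair clashes when both reach the same state with identical unread suffix — and to a fresh state only if none does.
a: 0a undefined. 0a->0: no, abbc/bbc meet in 0 with "bbc" left. Open state 1: 0a->1.
b: 0b undefined. 0b->0: ok.
c: 0c undefined. 0c->0: no, cbcc/bbc meet in 0. 0c->1: no, aaa/caa meet in 1 with "aa" left. Open state 2: 0c->2.
aa: 1a undefined. 1a->0: no, aaa/ba meet in 1. 1a->1: no, aa/ba meet in 1. 1a->2: no, aa/bbc meet in 2. Open state 3: 1a->3.
ab: 1b undefined. 1b->0: no, abbc/bbc meet in 2. 1b->1: no, bbab/ba meet in 1. 1b->2: no, bbab/bbc meet in 2. 1b->3: ok.
ca: 2a undefined. 2a->0: ok.
cb: 2b undefined. 2b->0: ok.
aaa: 3a undefined. 3a->0: no, aaac/bbc meet in 2. 3a->1: no, aaa/ba meet in 1. 3a->2: no, aaa/bbc meet in 2. 3a->3: ok.
abb: 3b undefined. 3b->0: no, abbc/bbc meet in 2. 3b->1: ok.
abc: 3c undefined. 3c->0: ok.
bac: 1c undefined. 1c->0: ok.
cbcc: 2c undefined. 2c->0: ok.
All examples now run through 4 states with every (state, symbol) defined. Accept strings end in {0,3}, Reject strings end in {1,2}; accept={0,3}.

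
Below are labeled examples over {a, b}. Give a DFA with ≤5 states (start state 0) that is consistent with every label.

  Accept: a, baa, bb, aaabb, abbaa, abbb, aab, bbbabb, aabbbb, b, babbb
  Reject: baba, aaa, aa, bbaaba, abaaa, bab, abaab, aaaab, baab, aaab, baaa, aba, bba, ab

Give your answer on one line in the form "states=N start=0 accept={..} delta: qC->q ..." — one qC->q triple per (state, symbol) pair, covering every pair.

states=5 start=0 accept={1,2} delta: 0a->1 0b->2 1a->3 1b->3 2a->4 2b->1 3a->4 3b->2 4a->1 4b->3

State merging on the prefix tree: take the shortest (then alphabetical) example prefix whose next move is undefined and point that move at state 0, else 1, else 2, ...; a target is out if some Accept/Reject pair would then sit in one state with the same input left (inseparable). If every existing state is out, open a new one.
a: 0a undefined. 0a->0: no, a/aaa meet in 0. Open state 1: 0a->1.
b: 0b undefined. 0b->0: no, a/bba meet in 1. 0b->1: no, baa/aaa meet in 1 with "aa" left. Open state 2: 0b->2.
aa: 1a undefined. 1a->0: no, a/aaa meet in 1. 1a->1: no, a/aaa meet in 1. 1a->2: no, b/aa meet in 2. Open state 3: 1a->3.
ab: 1b undefined. 1b->0: no, a/aba meet in 1. 1b->1: no, a/ab meet in 1. 1b->2: no, b/ab meet in 2. 1b->3: ok.
ba: 2a undefined. 2a->0: no, b/bab meet in 2. 2a->1: no, baa/aa meet in 3. 2a->2: no, baa/baaa meet in 2. 2a->3: no, baa/aaa meet in 3 with "a" left. Open state 4: 2a->4.
bb: 2b undefined. 2b->0: no, a/bba meet in 1. 2b->1: ok.
aaa: 3a undefined. 3a->0: no, b/aaab meet in 2. 3a->1: no, a/aaa meet in 1. 3a->2: no, a/aaab meet in 1. 3a->3: no, aab/abaab meet in 3 with "b" left. 3a->4: ok.
aab: 3b undefined. 3b->0: no, abbaa/aa meet in 3. 3b->1: no, abbaa/aaa meet in 4. 3b->2: ok.
baa: 4a undefined. 4a->0: no, a/abaaa meet in 1. 4a->1: ok.
bab: 4b undefined. 4b->0: no, a/baba meet in 1. 4b->1: no, a/bab meet in 1. 4b->2: no, aab/bab meet in 2. 4b->3: ok.
All examples now run through 5 states with every (state, symbol) defined. Accept strings end in {1,2}, Reject strings end in {3,4}; accept={1,2}.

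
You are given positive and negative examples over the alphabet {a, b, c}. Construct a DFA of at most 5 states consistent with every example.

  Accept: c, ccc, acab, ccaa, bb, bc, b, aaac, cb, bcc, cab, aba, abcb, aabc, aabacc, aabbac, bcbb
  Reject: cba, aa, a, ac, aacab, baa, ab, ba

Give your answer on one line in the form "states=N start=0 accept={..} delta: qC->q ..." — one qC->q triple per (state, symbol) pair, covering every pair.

states=5 start=0 accept={0,2,4} delta: 0a->1 0b->0 0c->2 1a->3 1b->3 1c->1 2a->0 2b->0 2c->4 3a->0 3b->4 3c->0 4a->2 4b->1 4c->0

Grow the machine one transition at a time. Run the examples from 0; the earliest place one falls off (shortest prefix, ties alphabetical) gets sent to the lowest-numbered state that keeps every Accept/Reject pair distinguishable — a pair clashes when both reach the same state with identical unread suffix — and to a fresh state only if none does.
a: 0a undefined. 0a->0: no, c/ac meet in 0 with "c" left. Open state 1: 0a->1.
b: 0b undefined. 0b->0: ok.
c: 0c undefined. 0c->0: no, ccaa/aa meet in 1 with "a" left. 0c->1: no, c/a meet in 1. Open state 2: 0c->2.
aa: 1a undefined. 1a->0: no, bb/aa meet in 0. 1a->1: no, acab/aacab meet in 1 with "cab" left. 1a->2: no, c/aa meet in 2. Open state 3: 1a->3.
ab: 1b undefined. 1b->0: no, bb/ab meet in 0. 1b->1: no, aba/aa meet in 3. 1b->2: no, c/ab meet in 2. 1b->3: ok.
ac: 1c undefined. 1c->0: no, acab/aa meet in 3. 1c->1: ok.
ca: 2a undefined. 2a->0: ok.
cb: 2b undefined. 2b->0: ok.
cc: 2c undefined. 2c->0: no, ccaa/aa meet in 3. 2c->1: no, ccc/cba meet in 1. 2c->2: no, ccaa/cba meet in 1. 2c->3: no, bcc/aa meet in 3. Open state 4: 2c->4.
aaa: 3a undefined. 3a->0: ok.
aab: 3b undefined. 3b->0: no, aabacc/cba meet in 1. 3b->1: no, acab/cba meet in 1. 3b->2: no, aabbac/cba meet in 1. 3b->3: no, acab/aa meet in 3. 3b->4: ok.
aac: 3c undefined. 3c->0: ok.
cca: 4a undefined. 4a->0: no, ccaa/cba meet in 1. 4a->1: no, ccaa/aa meet in 3. 4a->2: ok.
ccc: 4c undefined. 4c->0: ok.
aabb: 4b undefined. 4b->0: no, aabbac/cba meet in 1. 4b->1: ok.
All examples now run through 5 states with every (state, symbol) defined. Accept strings end in {0,2,4}, Reject strings end in {1,3}; accept={0,2,4}.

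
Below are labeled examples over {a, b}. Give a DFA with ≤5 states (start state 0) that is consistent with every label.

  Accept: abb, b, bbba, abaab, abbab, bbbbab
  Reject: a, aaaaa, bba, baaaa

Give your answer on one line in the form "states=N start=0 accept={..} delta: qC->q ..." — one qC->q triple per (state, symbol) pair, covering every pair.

states=4 start=0 accept={1,2} delta: 0a->0 0b->1 1a->0 1b->2 2a->0 2b->3 3a->1 3b->0

State merging on the prefix tree: take the shortest (then alphabetical) example prefix whose next move is undefined and point that move at state 0, else 1, else 2, ...; a target is out if some Accept/Reject pair would then sit in one state with the same input left (inseparable). If every existing state is out, open a new one.
a: 0a undefined. 0a->0: ok.
b: 0b undefined. 0b->0: no, abb/a meet in 0. Open state 1: 0b->1.
ba: 1a undefined. 1a->0: ok.
bb: 1b undefined. 1b->0: no, abb/a meet in 0. 1b->1: no, bbba/a meet in 0. Open state 2: 1b->2.
bba: 2a undefined. 2a->0: ok.
bbb: 2b undefined. 2b->0: no, bbba/a meet in 0. 2b->1: no, bbba/a meet in 0. 2b->2: no, bbba/a meet in 0. Open state 3: 2b->3.
bbba: 3a undefined. 3a->0: no, bbba/a meet in 0. 3a->1: ok.
bbbb: 3b undefined. 3b->0: ok.
All examples now run through 4 states with every (state, symbol) defined. Accept strings end in {1,2}, Reject strings end in {0}; accept={1,2}.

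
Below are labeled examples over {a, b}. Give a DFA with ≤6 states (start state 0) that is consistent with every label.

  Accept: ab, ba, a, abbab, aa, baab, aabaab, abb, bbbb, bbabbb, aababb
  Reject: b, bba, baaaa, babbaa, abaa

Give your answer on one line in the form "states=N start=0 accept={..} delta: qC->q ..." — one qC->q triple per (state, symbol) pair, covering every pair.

Grow the machine one transition at a time. Run the examples from 0; the earliest place one falls off (shortest prefix, ties alphabetical) gets sent to the lowest-numbered state that keeps every Accept/Reject pair distinguishable — a pair clashes when both reach the same state with identical unread suffix — and to a fresh state only if none does.
a: 0a undefined. 0a->0: no, ab/b meet in 0 with "b" left. Open state 1: 0a->1.
b: 0b undefined. 0b->0: no, ba/bba meet in 1. 0b->1: no, a/b meet in 1. Open state 2: 0b->2.
aa: 1a undefined. 1a->0: ok.
ab: 1b undefined. 1b->0: no, ab/abaa meet in 0. 1b->1: no, ab/abaa meet in 1. 1b->2: no, ab/b meet in 2. Open state 3: 1b->3.
ba: 2a undefined. 2a->0: no, a/baaaa meet in 1. 2a->1: no, aa/baaaa meet in 0. 2a->2: no, ba/b meet in 2. 2a->3: ok.
bb: 2b undefined. 2b->0: no, a/bba meet in 1. 2b->1: no, aa/bba meet in 0. 2b->2: no, ab/bba meet in 3. 2b->3: ok.
aba: 3a undefined. 3a->0: no, a/abaa meet in 1. 3a->1: no, a/bba meet in 1. 3a->2: no, ab/abaa meet in 3. 3a->3: no, ab/bba meet in 3. Open state 4: 3a->4.
abb: 3b undefined. 3b->0: no, bbbb/b meet in 2. 3b->1: no, abbab/b meet in 2. 3b->2: no, abbab/b meet in 2. 3b->3: ok.
abaa: 4a undefined. 4a->0: no, a/baaaa meet in 1. 4a->1: no, a/babbaa meet in 1. 4a->2: no, ab/baaaa meet in 3. 4a->3: no, ab/babbaa meet in 3. 4a->4: ok.
baab: 4b undefined. 4b->0: ok.
All examples now run through 5 states with every (state, symbol) defined. Accept strings end in {0,1,3}, Reject strings end in {2,4}; accept={0,1,3}.

states=5 start=0 accept={0,1,3} delta: 0a->1 0b->2 1a->0 1b->3 2a->3 2b->3 3a->4 3b->3 4a->4 4b->0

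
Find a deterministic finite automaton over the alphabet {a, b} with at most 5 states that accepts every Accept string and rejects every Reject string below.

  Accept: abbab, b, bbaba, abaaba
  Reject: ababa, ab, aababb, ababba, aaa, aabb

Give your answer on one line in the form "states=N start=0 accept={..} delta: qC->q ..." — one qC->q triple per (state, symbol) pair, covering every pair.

Fold the examples into a partial DFA from state 0: repeatedly fix the first undefined (state, symbol) met by the shortest-then-alphabetical prefix, trying targets in increasing order and rejecting any under which an Accept and a Reject string meet in one state with the same remainder; add a state when all current targets are rejected. Accepting states are where Accept strings end.
a: 0a undefined. 0a->0: no, b/ab meet in 0 with "b" left. Open state 1: 0a->1.
b: 0b undefined. 0b->0: ok.
aa: 1a undefined. 1a->0: no, b/aabb meet in 0. 1a->1: ok.
ab: 1b undefined. 1b->0: no, abbab/ab meet in 0. 1b->1: no, abbab/ababa meet in 1. Open state 2: 1b->2.
aba: 2a undefined. 2a->0: no, b/aababb meet in 0. 2a->1: no, bbaba/ababa meet in 1. 2a->2: no, bbaba/ab meet in 2. Open state 3: 2a->3.
abb: 2b undefined. 2b->0: no, abbab/ab meet in 2. 2b->1: no, abbab/ab meet in 2. 2b->2: ok.
abaa: 3a undefined. 3a->0: no, abaaba/aaa meet in 1. 3a->1: ok.
abab: 3b undefined. 3b->0: no, abbab/aababb meet in 0. 3b->1: no, abbab/ababa meet in 1. 3b->2: no, abbab/ab meet in 2. 3b->3: no, abbab/aababb meet in 3. Open state 4: 3b->4.
ababa: 4a undefined. 4a->0: no, b/ababa meet in 0. 4a->1: ok.
ababb: 4b undefined. 4b->0: no, b/aababb meet in 0. 4b->1: ok.
All examples now run through 5 states with every (state, symbol) defined. Accept strings end in {0,3,4}, Reject strings end in {1,2}; accept={0,3,4}.

states=5 start=0 accept={0,3,4} delta: 0a->1 0b->0 1a->1 1b->2 2a->3 2b->2 3a->1 3b->4 4a->1 4b->1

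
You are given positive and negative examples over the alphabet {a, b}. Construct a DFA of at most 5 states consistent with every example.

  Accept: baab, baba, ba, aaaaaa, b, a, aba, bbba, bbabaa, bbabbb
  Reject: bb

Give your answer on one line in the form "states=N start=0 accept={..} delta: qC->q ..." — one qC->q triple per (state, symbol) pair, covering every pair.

State merging on the prefix tree: take the shortest (then alphabetical) example prefix whose next move is undefined and point that move at state 0, else 1, else 2, ...; a target is out if some Accept/Reject pair would then sit in one state with the same input left (inseparable). If every existing state is out, open a new one.
a: 0a undefined. 0a->0: ok.
b: 0b undefined. 0b->0: no, baab/bb meet in 0. Open state 1: 0b->1.
ba: 1a undefined. 1a->0: ok.
bb: 1b undefined. 1b->0: no, baba/bb meet in 0. 1b->1: no, baab/bb meet in 1. Open state 2: 1b->2.
bba: 2a undefined. 2a->0: ok.
bbb: 2b undefined. 2b->0: ok.
All examples now run through 3 states with every (state, symbol) defined. Accept strings end in {0,1}, Reject strings end in {2}; accept={0,1}.

states=3 start=0 accept={0,1} delta: 0a->0 0b->1 1a->0 1b->2 2a->0 2b->0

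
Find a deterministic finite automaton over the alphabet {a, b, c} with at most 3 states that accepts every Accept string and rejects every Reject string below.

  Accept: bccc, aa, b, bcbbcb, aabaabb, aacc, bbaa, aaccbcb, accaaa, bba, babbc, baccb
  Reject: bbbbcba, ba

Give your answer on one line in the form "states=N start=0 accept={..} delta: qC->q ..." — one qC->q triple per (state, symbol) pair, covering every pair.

states=3 start=0 accept={0,1} delta: 0a->0 0b->1 0c->0 1a->2 1b->0 1c->0 2a->0 2b->0 2c->0

State merging on the prefix tree: take the shortest (then alphabetical) example prefix whose next move is undefined and point that move at state 0, else 1, else 2, ...; a target is out if some Accept/Reject pair would then sit in one state with the same input left (inseparable). If every existing state is out, open a new one.
a: 0a undefined. 0a->0: ok.
b: 0b undefined. 0b->0: no, aa/ba meet in 0. Open state 1: 0b->1.
ac: 0c undefined. 0c->0: ok.
ba: 1a undefined. 1a->0: no, aa/ba meet in 0. 1a->1: no, b/ba meet in 1. Open state 2: 1a->2.
bb: 1b undefined. 1b->0: ok.
bc: 1c undefined. 1c->0: ok.
bab: 2b undefined. 2b->0: ok.
bac: 2c undefined. 2c->0: ok.
aabaa: 2a undefined. 2a->0: ok.
All examples now run through 3 states with every (state, symbol) defined. Accept strings end in {0,1}, Reject strings end in {2}; accept={0,1}.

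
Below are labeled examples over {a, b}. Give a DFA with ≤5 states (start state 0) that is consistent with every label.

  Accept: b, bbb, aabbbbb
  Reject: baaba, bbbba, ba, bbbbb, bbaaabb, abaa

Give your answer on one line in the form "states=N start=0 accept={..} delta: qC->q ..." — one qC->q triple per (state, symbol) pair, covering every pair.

State merging on the prefix tree: take the shortest (then alphabetical) example prefix whose next move is undefined and point that move at state 0, else 1, else 2, ...; a target is out if some Accept/Reject pair would then sit in one state with the same input left (inseparable). If every existing state is out, open a new one.
a: 0a undefined. 0a->0: no, aabbbbb/bbbbb meet in 0 with "bbbbb" left. Open state 1: 0a->1.
b: 0b undefined. 0b->0: no, b/bbbbb meet in 0. 0b->1: ok.
aa: 1a undefined. 1a->0: no, aabbbbb/bbbbb meet in 1 with "bbbb" left. 1a->1: no, b/ba meet in 1. Open state 2: 1a->2.
ab: 1b undefined. 1b->0: no, b/bbbba meet in 1. 1b->1: no, b/bbbbb meet in 1. 1b->2: ok.
aab: 2b undefined. 2b->0: ok.
aba: 2a undefined. 2a->0: no, b/bbaaabb meet in 1. 2a->1: no, b/baaba meet in 1. 2a->2: no, b/baaba meet in 1. Open state 3: 2a->3.
abaa: 3a undefined. 3a->0: no, bbb/bbaaabb meet in 0. 3a->1: no, b/bbaaabb meet in 1. 3a->2: ok.
baab: 3b undefined. 3b->0: no, b/baaba meet in 1. 3b->1: ok.
All examples now run through 4 states with every (state, symbol) defined. Accept strings end in {0,1}, Reject strings end in {2}; accept={0,1}.

states=4 start=0 accept={0,1} delta: 0a->1 0b->1 1a->2 1b->2 2a->3 2b->0 3a->2 3b->1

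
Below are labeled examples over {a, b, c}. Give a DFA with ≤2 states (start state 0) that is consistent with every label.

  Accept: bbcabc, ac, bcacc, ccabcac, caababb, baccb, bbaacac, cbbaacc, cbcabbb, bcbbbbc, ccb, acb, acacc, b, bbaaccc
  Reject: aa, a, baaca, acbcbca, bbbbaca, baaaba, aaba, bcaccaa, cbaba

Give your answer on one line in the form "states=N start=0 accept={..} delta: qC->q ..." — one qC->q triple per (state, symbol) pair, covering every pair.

states=2 start=0 accept={1} delta: 0a->0 0b->1 0c->1 1a->0 1b->1 1c->1

State merging on the prefix tree: take the shortest (then alphabetical) example prefix whose next move is undefined and point that move at state 0, else 1, else 2, ...; a target is out if some Accept/Reject pair would then sit in one state with the same input left (inseparable). If every existing state is out, open a new one.
a: 0a undefined. 0a->0: ok.
b: 0b undefined. 0b->0: no, b/aa meet in 0. Open state 1: 0b->1.
c: 0c undefined. 0c->0: no, ac/aa meet in 0. 0c->1: ok.
ba: 1a undefined. 1a->0: ok.
bb: 1b undefined. 1b->0: no, caababb/aa meet in 0. 1b->1: ok.
bc: 1c undefined. 1c->0: no, bbcabc/aa meet in 0. 1c->1: ok.
All examples now run through 2 states with every (state, symbol) defined. Accept strings end in {1}, Reject strings end in {0}; accept={1}.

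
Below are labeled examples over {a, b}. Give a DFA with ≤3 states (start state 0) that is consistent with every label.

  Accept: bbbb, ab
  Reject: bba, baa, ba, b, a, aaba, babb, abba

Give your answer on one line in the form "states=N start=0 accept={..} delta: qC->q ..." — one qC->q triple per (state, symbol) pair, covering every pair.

Grow the machine one transition at a time. Run the examples from 0; the earliest place one falls off (shortest prefix, ties alphabetical) gets sent to the lowest-numbered state that keeps every Accept/Reject pair distinguishable — a pair clashes when both reach the same state with identical unread suffix — and to a fresh state only if none does.
a: 0a undefined. 0a->0: no, ab/b meet in 0 with "b" left. Open state 1: 0a->1.
b: 0b undefined. 0b->0: no, bbbb/b meet in 0. 0b->1: ok.
aa: 1a undefined. 1a->0: no, ab/babb meet in 1 with "b" left. 1a->1: ok.
ab: 1b undefined. 1b->0: ok.
All examples now run through 2 states with every (state, symbol) defined. Accept strings end in {0}, Reject strings end in {1}; accept={0}.

states=2 start=0 accept={0} delta: 0a->1 0b->1 1a->1 1b->0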